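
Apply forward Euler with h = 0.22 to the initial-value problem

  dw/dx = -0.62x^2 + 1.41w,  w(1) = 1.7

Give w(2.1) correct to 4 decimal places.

Euler: w_{n+1} = w_n + h·f(x_n, w_n).
x=1.000000, w=1.700000: f=1.777000 → w ← 1.700000 + 0.22·1.777000 = 2.090940
x=1.220000, w=2.090940: f=2.025417 → w ← 2.090940 + 0.22·2.025417 = 2.536532
x=1.440000, w=2.536532: f=2.290878 → w ← 2.536532 + 0.22·2.290878 = 3.040525
x=1.660000, w=3.040525: f=2.578668 → w ← 3.040525 + 0.22·2.578668 = 3.607832
x=1.880000, w=3.607832: f=2.895715 → w ← 3.607832 + 0.22·2.895715 = 4.244889
w(2.1) ≈ 4.2449

4.2449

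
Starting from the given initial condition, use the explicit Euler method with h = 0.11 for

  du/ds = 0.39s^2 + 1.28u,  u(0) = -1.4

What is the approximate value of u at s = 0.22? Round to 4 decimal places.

-1.8215

Euler: u_{n+1} = u_n + h·f(s_n, u_n).
s=0.000000, u=-1.400000: f=-1.792000 → u ← -1.400000 + 0.11·(-1.792000) = -1.597120
s=0.110000, u=-1.597120: f=-2.039595 → u ← -1.597120 + 0.11·(-2.039595) = -1.821475
u(0.22) ≈ -1.8215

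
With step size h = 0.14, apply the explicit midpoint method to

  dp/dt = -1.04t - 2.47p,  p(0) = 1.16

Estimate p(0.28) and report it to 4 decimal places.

0.5570

Midpoint: k1 = f(t_n, p_n); k2 = f(t_n + h/2, p_n + (h/2)·k1); p_{n+1} = p_n + h·k2.
t=0.000000, p=1.160000:
  k1 = f(0.000000, 1.160000) = -2.865200
  k2 = f(0.070000, 0.959436) = -2.442607
  p ← 1.160000 + 0.14·(-2.442607) = 0.818035
t=0.140000, p=0.818035:
  k1 = f(0.140000, 0.818035) = -2.166147
  k2 = f(0.210000, 0.666405) = -1.864420
  p ← 0.818035 + 0.14·(-1.864420) = 0.557016
p(0.28) ≈ 0.5570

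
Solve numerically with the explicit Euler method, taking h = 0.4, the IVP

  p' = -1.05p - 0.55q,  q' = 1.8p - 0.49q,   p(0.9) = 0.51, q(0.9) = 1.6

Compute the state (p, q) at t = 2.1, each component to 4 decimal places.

Euler on (p,q): p_{n+1} = p_n + h·p', q_{n+1} = q_n + h·q'.
0.900000: (0.510000, 1.600000); f=(-1.415500, 0.134000) → (-0.056200, 1.653600)
1.300000: (-0.056200, 1.653600); f=(-0.850470, -0.911424) → (-0.396388, 1.289030)
1.700000: (-0.396388, 1.289030); f=(-0.292759, -1.345123) → (-0.513492, 0.750981)
(p(2.1), q(2.1)) ≈ (-0.5135, 0.7510)

-0.5135, 0.7510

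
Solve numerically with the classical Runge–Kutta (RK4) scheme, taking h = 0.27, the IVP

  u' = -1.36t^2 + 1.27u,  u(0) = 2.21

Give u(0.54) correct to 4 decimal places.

4.3019

RK4: k1 = f(t_n, u_n); k2 = f(t_n + h/2, u_n + (h/2)·k1); k3 = f(t_n + h/2, u_n + (h/2)·k2); k4 = f(t_n + h, u_n + h·k3); u_{n+1} = u_n + (h/6)·(k1 + 2k2 + 2k3 + k4).
t=0.000000, u=2.210000:
  k1 = f(0.000000, 2.210000) = 2.806700
  k2 = f(0.135000, 2.588904) = 3.263123
  k3 = f(0.135000, 2.650522) = 3.341376
  k4 = f(0.270000, 3.112172) = 3.853314
  u ← 2.210000 + (0.27/6)·(k1 + 2k2 + 2k3 + k4) = 3.104106
t=0.270000, u=3.104106:
  k1 = f(0.270000, 3.104106) = 3.843070
  k2 = f(0.405000, 3.622920) = 4.378034
  k3 = f(0.405000, 3.695140) = 4.469754
  k4 = f(0.540000, 4.310939) = 5.078317
  u ← 3.104106 + (0.27/6)·(k1 + 2k2 + 2k3 + k4) = 4.301869
u(0.54) ≈ 4.3019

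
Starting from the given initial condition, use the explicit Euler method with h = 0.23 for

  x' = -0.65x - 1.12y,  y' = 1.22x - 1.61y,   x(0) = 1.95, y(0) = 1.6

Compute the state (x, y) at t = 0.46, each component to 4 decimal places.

Euler on (x,y): x_{n+1} = x_n + h·x', y_{n+1} = y_n + h·y'.
0.000000: (1.950000, 1.600000); f=(-3.059500, -0.197000) → (1.246315, 1.554690)
0.230000: (1.246315, 1.554690); f=(-2.551358, -0.982547) → (0.659503, 1.328704)
(x(0.46), y(0.46)) ≈ (0.6595, 1.3287)

0.6595, 1.3287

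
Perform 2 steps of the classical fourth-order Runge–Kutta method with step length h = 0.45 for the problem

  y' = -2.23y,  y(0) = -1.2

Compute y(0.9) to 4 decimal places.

-0.1677

RK4: k1 = f(s_n, y_n); k2 = f(s_n + h/2, y_n + (h/2)·k1); k3 = f(s_n + h/2, y_n + (h/2)·k2); k4 = f(s_n + h, y_n + h·k3); y_{n+1} = y_n + (h/6)·(k1 + 2k2 + 2k3 + k4).
s=0.000000, y=-1.200000:
  k1 = f(0.000000, -1.200000) = 2.676000
  k2 = f(0.225000, -0.597900) = 1.333317
  k3 = f(0.225000, -0.900004) = 2.007008
  k4 = f(0.450000, -0.296846) = 0.661967
  y ← -1.200000 + (0.45/6)·(k1 + 2k2 + 2k3 + k4) = -0.448604
s=0.450000, y=-0.448604:
  k1 = f(0.450000, -0.448604) = 1.000386
  k2 = f(0.675000, -0.223517) = 0.498442
  k3 = f(0.675000, -0.336454) = 0.750293
  k4 = f(0.900000, -0.110972) = 0.247467
  y ← -0.448604 + (0.45/6)·(k1 + 2k2 + 2k3 + k4) = -0.167704
y(0.9) ≈ -0.1677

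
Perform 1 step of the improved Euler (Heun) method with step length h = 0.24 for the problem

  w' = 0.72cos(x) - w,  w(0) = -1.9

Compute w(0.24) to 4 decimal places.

-1.3491

Heun: k1 = f(x_n, w_n); k2 = f(x_n + h, w_n + h·k1); w_{n+1} = w_n + (h/2)·(k1 + k2).
x=0.000000, w=-1.900000:
  k1 = f(0.000000, -1.900000) = 2.620000
  k2 = f(0.240000, -1.271200) = 1.970563
  w ← -1.900000 + (0.24/2)·(2.620000 + 1.970563) = -1.349132
w(0.24) ≈ -1.3491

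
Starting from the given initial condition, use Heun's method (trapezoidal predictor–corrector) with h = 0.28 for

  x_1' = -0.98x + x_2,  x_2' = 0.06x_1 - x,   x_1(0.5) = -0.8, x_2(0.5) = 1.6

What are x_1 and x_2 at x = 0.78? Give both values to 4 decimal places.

-0.5491, 1.4100

Heun on (x_1,x_2): k1 = f(x_n, state_n); k2 = f(x_n + h, state_n + h·k1); state_{n+1} = state_n + (h/2)·(k1 + k2).
0.500000: (-0.800000, 1.600000)
  k1 = (1.110000, -0.548000)
  predictor → (-0.489200, 1.446560)
  k2 = (0.682160, -0.809352)
  → (-0.549098, 1.409971)
(x_1(0.78), x_2(0.78)) ≈ (-0.5491, 1.4100)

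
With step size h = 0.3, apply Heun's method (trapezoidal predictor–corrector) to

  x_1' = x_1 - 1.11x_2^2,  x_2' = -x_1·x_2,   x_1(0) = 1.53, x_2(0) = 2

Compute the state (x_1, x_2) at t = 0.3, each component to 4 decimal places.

Heun on (x_1,x_2): k1 = f(t_n, state_n); k2 = f(t_n + h, state_n + h·k1); state_{n+1} = state_n + (h/2)·(k1 + k2).
0.000000: (1.530000, 2.000000)
  k1 = (-2.910000, -3.060000)
  predictor → (0.657000, 1.082000)
  k2 = (-0.642504, -0.710874)
  → (0.997124, 1.434369)
(x_1(0.3), x_2(0.3)) ≈ (0.9971, 1.4344)

0.9971, 1.4344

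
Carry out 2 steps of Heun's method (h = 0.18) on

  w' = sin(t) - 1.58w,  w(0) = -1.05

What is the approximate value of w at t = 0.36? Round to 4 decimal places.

Heun: k1 = f(t_n, w_n); k2 = f(t_n + h, w_n + h·k1); w_{n+1} = w_n + (h/2)·(k1 + k2).
t=0.000000, w=-1.050000:
  k1 = f(0.000000, -1.050000) = 1.659000
  k2 = f(0.180000, -0.751380) = 1.366210
  w ← -1.050000 + (0.18/2)·(1.659000 + 1.366210) = -0.777731
t=0.180000, w=-0.777731:
  k1 = f(0.180000, -0.777731) = 1.407845
  k2 = f(0.360000, -0.524319) = 1.180698
  w ← -0.777731 + (0.18/2)·(1.407845 + 1.180698) = -0.544762
w(0.36) ≈ -0.5448

-0.5448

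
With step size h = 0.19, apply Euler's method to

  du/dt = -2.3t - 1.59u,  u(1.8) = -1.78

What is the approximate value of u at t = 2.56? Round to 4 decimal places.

-2.8138

Euler: u_{n+1} = u_n + h·f(t_n, u_n).
t=1.800000, u=-1.780000: f=-1.309800 → u ← -1.780000 + 0.19·(-1.309800) = -2.028862
t=1.990000, u=-2.028862: f=-1.351109 → u ← -2.028862 + 0.19·(-1.351109) = -2.285573
t=2.180000, u=-2.285573: f=-1.379939 → u ← -2.285573 + 0.19·(-1.379939) = -2.547761
t=2.370000, u=-2.547761: f=-1.400060 → u ← -2.547761 + 0.19·(-1.400060) = -2.813773
u(2.56) ≈ -2.8138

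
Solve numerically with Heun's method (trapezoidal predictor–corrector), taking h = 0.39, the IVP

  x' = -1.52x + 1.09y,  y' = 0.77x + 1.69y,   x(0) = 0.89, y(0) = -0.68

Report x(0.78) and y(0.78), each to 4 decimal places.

-0.2790, -1.9380

Heun on (x,y): k1 = f(t_n, state_n); k2 = f(t_n + h, state_n + h·k1); state_{n+1} = state_n + (h/2)·(k1 + k2).
0.000000: (0.890000, -0.680000)
  k1 = (-2.094000, -0.463900)
  predictor → (0.073340, -0.860921)
  k2 = (-1.049881, -1.398485)
  → (0.276943, -1.043165)
0.390000: (0.276943, -1.043165)
  k1 = (-1.558004, -1.549703)
  predictor → (-0.330678, -1.647549)
  k2 = (-1.293198, -3.038980)
  → (-0.279041, -1.937958)
(x(0.78), y(0.78)) ≈ (-0.2790, -1.9380)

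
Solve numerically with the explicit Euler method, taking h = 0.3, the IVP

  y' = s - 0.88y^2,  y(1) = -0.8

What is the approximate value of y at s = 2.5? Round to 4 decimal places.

1.1723

Euler: y_{n+1} = y_n + h·f(s_n, y_n).
s=1.000000, y=-0.800000: f=0.436800 → y ← -0.800000 + 0.3·0.436800 = -0.668960
s=1.300000, y=-0.668960: f=0.906193 → y ← -0.668960 + 0.3·0.906193 = -0.397102
s=1.600000, y=-0.397102: f=1.461233 → y ← -0.397102 + 0.3·1.461233 = 0.041268
s=1.900000, y=0.041268: f=1.898501 → y ← 0.041268 + 0.3·1.898501 = 0.610818
s=2.200000, y=0.610818: f=1.871673 → y ← 0.610818 + 0.3·1.871673 = 1.172320
y(2.5) ≈ 1.1723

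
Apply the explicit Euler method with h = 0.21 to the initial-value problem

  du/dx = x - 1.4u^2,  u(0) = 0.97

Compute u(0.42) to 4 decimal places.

Euler: u_{n+1} = u_n + h·f(x_n, u_n).
x=0.000000, u=0.970000: f=-1.317260 → u ← 0.970000 + 0.21·(-1.317260) = 0.693375
x=0.210000, u=0.693375: f=-0.463077 → u ← 0.693375 + 0.21·(-0.463077) = 0.596129
u(0.42) ≈ 0.5961

0.5961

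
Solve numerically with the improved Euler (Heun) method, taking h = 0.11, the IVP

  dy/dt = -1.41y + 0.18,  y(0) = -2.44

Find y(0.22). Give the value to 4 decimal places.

Heun: k1 = f(t_n, y_n); k2 = f(t_n + h, y_n + h·k1); y_{n+1} = y_n + (h/2)·(k1 + k2).
t=0.000000, y=-2.440000:
  k1 = f(0.000000, -2.440000) = 3.620400
  k2 = f(0.110000, -2.041756) = 3.058876
  y ← -2.440000 + (0.11/2)·(3.620400 + 3.058876) = -2.072640
t=0.110000, y=-2.072640:
  k1 = f(0.110000, -2.072640) = 3.102422
  k2 = f(0.220000, -1.731373) = 2.621236
  y ← -2.072640 + (0.11/2)·(3.102422 + 2.621236) = -1.757839
y(0.22) ≈ -1.7578

-1.7578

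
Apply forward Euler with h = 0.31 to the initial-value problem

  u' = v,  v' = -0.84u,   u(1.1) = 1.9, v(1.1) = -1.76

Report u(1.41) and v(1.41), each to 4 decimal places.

Euler on (u,v): u_{n+1} = u_n + h·u', v_{n+1} = v_n + h·v'.
1.100000: (1.900000, -1.760000); f=(-1.760000, -1.596000) → (1.354400, -2.254760)
(u(1.41), v(1.41)) ≈ (1.3544, -2.2548)

1.3544, -2.2548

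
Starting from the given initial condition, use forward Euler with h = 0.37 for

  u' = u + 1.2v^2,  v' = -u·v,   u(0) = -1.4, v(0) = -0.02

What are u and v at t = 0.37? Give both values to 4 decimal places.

Euler on (u,v): u_{n+1} = u_n + h·u', v_{n+1} = v_n + h·v'.
0.000000: (-1.400000, -0.020000); f=(-1.399520, -0.028000) → (-1.917822, -0.030360)
(u(0.37), v(0.37)) ≈ (-1.9178, -0.0304)

-1.9178, -0.0304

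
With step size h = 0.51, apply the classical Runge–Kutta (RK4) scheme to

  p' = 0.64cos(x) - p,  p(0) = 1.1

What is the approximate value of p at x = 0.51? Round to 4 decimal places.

0.9040

RK4: k1 = f(x_n, p_n); k2 = f(x_n + h/2, p_n + (h/2)·k1); k3 = f(x_n + h/2, p_n + (h/2)·k2); k4 = f(x_n + h, p_n + h·k3); p_{n+1} = p_n + (h/6)·(k1 + 2k2 + 2k3 + k4).
x=0.000000, p=1.100000:
  k1 = f(0.000000, 1.100000) = -0.460000
  k2 = f(0.255000, 0.982700) = -0.363395
  k3 = f(0.255000, 1.007334) = -0.388030
  k4 = f(0.510000, 0.902105) = -0.343548
  p ← 1.100000 + (0.51/6)·(k1 + 2k2 + 2k3 + k4) = 0.903956
p(0.51) ≈ 0.9040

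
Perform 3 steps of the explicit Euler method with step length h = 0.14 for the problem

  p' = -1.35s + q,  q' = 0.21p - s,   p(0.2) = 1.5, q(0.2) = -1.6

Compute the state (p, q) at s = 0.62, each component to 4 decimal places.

Euler on (p,q): p_{n+1} = p_n + h·p', q_{n+1} = q_n + h·q'.
0.200000: (1.500000, -1.600000); f=(-1.870000, 0.115000) → (1.238200, -1.583900)
0.340000: (1.238200, -1.583900); f=(-2.042900, -0.079978) → (0.952194, -1.595097)
0.480000: (0.952194, -1.595097); f=(-2.243097, -0.280039) → (0.638160, -1.634302)
(p(0.62), q(0.62)) ≈ (0.6382, -1.6343)

0.6382, -1.6343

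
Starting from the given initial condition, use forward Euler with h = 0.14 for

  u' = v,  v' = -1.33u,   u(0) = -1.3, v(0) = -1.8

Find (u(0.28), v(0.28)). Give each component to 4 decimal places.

-1.7701, -1.2690

Euler on (u,v): u_{n+1} = u_n + h·u', v_{n+1} = v_n + h·v'.
0.000000: (-1.300000, -1.800000); f=(-1.800000, 1.729000) → (-1.552000, -1.557940)
0.140000: (-1.552000, -1.557940); f=(-1.557940, 2.064160) → (-1.770112, -1.268958)
(u(0.28), v(0.28)) ≈ (-1.7701, -1.2690)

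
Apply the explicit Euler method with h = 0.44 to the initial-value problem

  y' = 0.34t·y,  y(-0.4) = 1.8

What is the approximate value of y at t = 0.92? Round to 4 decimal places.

1.8247

Euler: y_{n+1} = y_n + h·f(t_n, y_n).
t=-0.400000, y=1.800000: f=-0.244800 → y ← 1.800000 + 0.44·(-0.244800) = 1.692288
t=0.040000, y=1.692288: f=0.023015 → y ← 1.692288 + 0.44·0.023015 = 1.702415
t=0.480000, y=1.702415: f=0.277834 → y ← 1.702415 + 0.44·0.277834 = 1.824662
y(0.92) ≈ 1.8247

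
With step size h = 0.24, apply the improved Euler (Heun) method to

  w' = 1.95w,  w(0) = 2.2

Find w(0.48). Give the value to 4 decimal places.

Heun: k1 = f(t_n, w_n); k2 = f(t_n + h, w_n + h·k1); w_{n+1} = w_n + (h/2)·(k1 + k2).
t=0.000000, w=2.200000:
  k1 = f(0.000000, 2.200000) = 4.290000
  k2 = f(0.240000, 3.229600) = 6.297720
  w ← 2.200000 + (0.24/2)·(4.290000 + 6.297720) = 3.470526
t=0.240000, w=3.470526:
  k1 = f(0.240000, 3.470526) = 6.767526
  k2 = f(0.480000, 5.094733) = 9.934729
  w ← 3.470526 + (0.24/2)·(6.767526 + 9.934729) = 5.474797
w(0.48) ≈ 5.4748

5.4748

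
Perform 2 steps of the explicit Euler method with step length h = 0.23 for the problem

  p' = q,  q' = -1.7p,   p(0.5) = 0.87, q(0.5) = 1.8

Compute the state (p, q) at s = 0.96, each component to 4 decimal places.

Euler on (p,q): p_{n+1} = p_n + h·p', q_{n+1} = q_n + h·q'.
0.500000: (0.870000, 1.800000); f=(1.800000, -1.479000) → (1.284000, 1.459830)
0.730000: (1.284000, 1.459830); f=(1.459830, -2.182800) → (1.619761, 0.957786)
(p(0.96), q(0.96)) ≈ (1.6198, 0.9578)

1.6198, 0.9578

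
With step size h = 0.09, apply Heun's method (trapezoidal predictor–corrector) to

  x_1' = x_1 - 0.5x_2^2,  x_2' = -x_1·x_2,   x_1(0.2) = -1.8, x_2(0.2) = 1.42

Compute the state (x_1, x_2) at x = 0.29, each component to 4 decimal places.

Heun on (x_1,x_2): k1 = f(x_n, state_n); k2 = f(x_n + h, state_n + h·k1); state_{n+1} = state_n + (h/2)·(k1 + k2).
0.200000: (-1.800000, 1.420000)
  k1 = (-2.808200, 2.556000)
  predictor → (-2.052738, 1.650040)
  k2 = (-3.414054, 3.387100)
  → (-2.080001, 1.687439)
(x_1(0.29), x_2(0.29)) ≈ (-2.0800, 1.6874)

-2.0800, 1.6874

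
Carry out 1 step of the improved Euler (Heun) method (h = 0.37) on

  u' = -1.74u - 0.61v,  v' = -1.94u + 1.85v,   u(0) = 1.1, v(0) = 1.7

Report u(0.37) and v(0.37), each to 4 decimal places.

0.3174, 2.5940

Heun on (u,v): k1 = f(t_n, state_n); k2 = f(t_n + h, state_n + h·k1); state_{n+1} = state_n + (h/2)·(k1 + k2).
0.000000: (1.100000, 1.700000)
  k1 = (-2.951000, 1.011000)
  predictor → (0.008130, 2.074070)
  k2 = (-1.279329, 3.821257)
  → (0.317389, 2.593968)
(u(0.37), v(0.37)) ≈ (0.3174, 2.5940)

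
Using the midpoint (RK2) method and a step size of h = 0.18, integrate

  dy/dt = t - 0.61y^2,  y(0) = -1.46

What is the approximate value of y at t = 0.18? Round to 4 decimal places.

-1.7169

Midpoint: k1 = f(t_n, y_n); k2 = f(t_n + h/2, y_n + (h/2)·k1); y_{n+1} = y_n + h·k2.
t=0.000000, y=-1.460000:
  k1 = f(0.000000, -1.460000) = -1.300276
  k2 = f(0.090000, -1.577025) = -1.427074
  y ← -1.460000 + 0.18·(-1.427074) = -1.716873
y(0.18) ≈ -1.7169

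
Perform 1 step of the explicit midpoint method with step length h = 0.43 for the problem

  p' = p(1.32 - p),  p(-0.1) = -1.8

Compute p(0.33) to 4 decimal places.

-7.3962

Midpoint: k1 = f(t_n, p_n); k2 = f(t_n + h/2, p_n + (h/2)·k1); p_{n+1} = p_n + h·k2.
t=-0.100000, p=-1.800000:
  k1 = f(-0.100000, -1.800000) = -5.616000
  k2 = f(0.115000, -3.007440) = -13.014516
  p ← -1.800000 + 0.43·(-13.014516) = -7.396242
p(0.33) ≈ -7.3962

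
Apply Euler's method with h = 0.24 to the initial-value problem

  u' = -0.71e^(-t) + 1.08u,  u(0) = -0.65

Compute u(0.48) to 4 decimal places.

-1.3792

Euler: u_{n+1} = u_n + h·f(t_n, u_n).
t=0.000000, u=-0.650000: f=-1.412000 → u ← -0.650000 + 0.24·(-1.412000) = -0.988880
t=0.240000, u=-0.988880: f=-1.626496 → u ← -0.988880 + 0.24·(-1.626496) = -1.379239
u(0.48) ≈ -1.3792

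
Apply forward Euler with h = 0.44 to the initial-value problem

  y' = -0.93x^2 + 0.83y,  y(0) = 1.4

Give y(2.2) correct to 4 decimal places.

Euler: y_{n+1} = y_n + h·f(x_n, y_n).
x=0.000000, y=1.400000: f=1.162000 → y ← 1.400000 + 0.44·1.162000 = 1.911280
x=0.440000, y=1.911280: f=1.406314 → y ← 1.911280 + 0.44·1.406314 = 2.530058
x=0.880000, y=2.530058: f=1.379756 → y ← 2.530058 + 0.44·1.379756 = 3.137151
x=1.320000, y=3.137151: f=0.983403 → y ← 3.137151 + 0.44·0.983403 = 3.569849
x=1.760000, y=3.569849: f=0.082206 → y ← 3.569849 + 0.44·0.082206 = 3.606020
y(2.2) ≈ 3.6060

3.6060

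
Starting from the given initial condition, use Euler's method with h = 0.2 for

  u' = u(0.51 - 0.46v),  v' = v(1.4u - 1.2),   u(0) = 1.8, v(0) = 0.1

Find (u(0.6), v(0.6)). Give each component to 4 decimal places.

Euler on (u,v): u_{n+1} = u_n + h·u', v_{n+1} = v_n + h·v'.
0.000000: (1.800000, 0.100000); f=(0.835200, 0.132000) → (1.967040, 0.126400)
0.200000: (1.967040, 0.126400); f=(0.888819, 0.196407) → (2.144804, 0.165681)
0.400000: (2.144804, 0.165681); f=(0.930387, 0.298678) → (2.330881, 0.225417)
(u(0.6), v(0.6)) ≈ (2.3309, 0.2254)

2.3309, 0.2254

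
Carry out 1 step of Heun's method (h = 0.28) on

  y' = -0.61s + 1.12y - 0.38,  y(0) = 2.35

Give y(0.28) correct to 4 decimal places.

Heun: k1 = f(s_n, y_n); k2 = f(s_n + h, y_n + h·k1); y_{n+1} = y_n + (h/2)·(k1 + k2).
s=0.000000, y=2.350000:
  k1 = f(0.000000, 2.350000) = 2.252000
  k2 = f(0.280000, 2.980560) = 2.787427
  y ← 2.350000 + (0.28/2)·(2.252000 + 2.787427) = 3.055520
y(0.28) ≈ 3.0555

3.0555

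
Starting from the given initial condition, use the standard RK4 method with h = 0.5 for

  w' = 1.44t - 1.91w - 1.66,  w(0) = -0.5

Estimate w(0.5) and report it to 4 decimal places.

RK4: k1 = f(t_n, w_n); k2 = f(t_n + h/2, w_n + (h/2)·k1); k3 = f(t_n + h/2, w_n + (h/2)·k2); k4 = f(t_n + h, w_n + h·k3); w_{n+1} = w_n + (h/6)·(k1 + 2k2 + 2k3 + k4).
t=0.000000, w=-0.500000:
  k1 = f(0.000000, -0.500000) = -0.705000
  k2 = f(0.250000, -0.676250) = -0.008362
  k3 = f(0.250000, -0.502091) = -0.341007
  k4 = f(0.500000, -0.670503) = 0.340662
  w ← -0.500000 + (0.5/6)·(k1 + 2k2 + 2k3 + k4) = -0.588590
w(0.5) ≈ -0.5886

-0.5886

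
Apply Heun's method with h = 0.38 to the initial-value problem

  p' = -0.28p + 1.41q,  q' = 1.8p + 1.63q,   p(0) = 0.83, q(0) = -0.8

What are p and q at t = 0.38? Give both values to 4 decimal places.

0.3599, -0.8822

Heun on (p,q): k1 = f(t_n, state_n); k2 = f(t_n + h, state_n + h·k1); state_{n+1} = state_n + (h/2)·(k1 + k2).
0.000000: (0.830000, -0.800000)
  k1 = (-1.360400, 0.190000)
  predictor → (0.313048, -0.727800)
  k2 = (-1.113851, -0.622828)
  → (0.359892, -0.882237)
(p(0.38), q(0.38)) ≈ (0.3599, -0.8822)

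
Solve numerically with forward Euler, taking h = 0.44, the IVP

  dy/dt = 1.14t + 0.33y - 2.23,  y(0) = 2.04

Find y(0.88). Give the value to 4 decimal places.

Euler: y_{n+1} = y_n + h·f(t_n, y_n).
t=0.000000, y=2.040000: f=-1.556800 → y ← 2.040000 + 0.44·(-1.556800) = 1.355008
t=0.440000, y=1.355008: f=-1.281247 → y ← 1.355008 + 0.44·(-1.281247) = 0.791259
y(0.88) ≈ 0.7913

0.7913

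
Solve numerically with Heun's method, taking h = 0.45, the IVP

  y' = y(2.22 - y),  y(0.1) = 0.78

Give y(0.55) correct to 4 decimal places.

1.3030

Heun: k1 = f(x_n, y_n); k2 = f(x_n + h, y_n + h·k1); y_{n+1} = y_n + (h/2)·(k1 + k2).
x=0.100000, y=0.780000:
  k1 = f(0.100000, 0.780000) = 1.123200
  k2 = f(0.550000, 1.285440) = 1.201321
  y ← 0.780000 + (0.45/2)·(1.123200 + 1.201321) = 1.303017
y(0.55) ≈ 1.3030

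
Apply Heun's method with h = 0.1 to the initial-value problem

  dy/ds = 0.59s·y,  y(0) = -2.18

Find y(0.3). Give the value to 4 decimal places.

-2.2386

Heun: k1 = f(s_n, y_n); k2 = f(s_n + h, y_n + h·k1); y_{n+1} = y_n + (h/2)·(k1 + k2).
s=0.000000, y=-2.180000:
  k1 = f(0.000000, -2.180000) = 0.000000
  k2 = f(0.100000, -2.180000) = -0.128620
  y ← -2.180000 + (0.1/2)·(0.000000 + (-0.128620)) = -2.186431
s=0.100000, y=-2.186431:
  k1 = f(0.100000, -2.186431) = -0.128999
  k2 = f(0.200000, -2.199331) = -0.259521
  y ← -2.186431 + (0.1/2)·(-0.128999 + (-0.259521)) = -2.205857
s=0.200000, y=-2.205857:
  k1 = f(0.200000, -2.205857) = -0.260291
  k2 = f(0.300000, -2.231886) = -0.395044
  y ← -2.205857 + (0.1/2)·(-0.260291 + (-0.395044)) = -2.238624
y(0.3) ≈ -2.2386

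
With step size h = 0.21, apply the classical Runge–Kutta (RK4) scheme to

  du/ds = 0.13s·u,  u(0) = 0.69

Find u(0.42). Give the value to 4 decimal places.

RK4: k1 = f(s_n, u_n); k2 = f(s_n + h/2, u_n + (h/2)·k1); k3 = f(s_n + h/2, u_n + (h/2)·k2); k4 = f(s_n + h, u_n + h·k3); u_{n+1} = u_n + (h/6)·(k1 + 2k2 + 2k3 + k4).
s=0.000000, u=0.690000:
  k1 = f(0.000000, 0.690000) = 0.000000
  k2 = f(0.105000, 0.690000) = 0.009418
  k3 = f(0.105000, 0.690989) = 0.009432
  k4 = f(0.210000, 0.691981) = 0.018891
  u ← 0.690000 + (0.21/6)·(k1 + 2k2 + 2k3 + k4) = 0.691981
s=0.210000, u=0.691981:
  k1 = f(0.210000, 0.691981) = 0.018891
  k2 = f(0.315000, 0.693964) = 0.028418
  k3 = f(0.315000, 0.694965) = 0.028459
  k4 = f(0.420000, 0.697957) = 0.038108
  u ← 0.691981 + (0.21/6)·(k1 + 2k2 + 2k3 + k4) = 0.697957
u(0.42) ≈ 0.6980

0.6980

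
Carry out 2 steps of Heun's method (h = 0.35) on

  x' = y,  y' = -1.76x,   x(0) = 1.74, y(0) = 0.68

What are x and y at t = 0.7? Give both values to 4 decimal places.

Heun on (x,y): k1 = f(t_n, state_n); k2 = f(t_n + h, state_n + h·k1); state_{n+1} = state_n + (h/2)·(k1 + k2).
0.000000: (1.740000, 0.680000)
  k1 = (0.680000, -3.062400)
  predictor → (1.978000, -0.391840)
  k2 = (-0.391840, -3.481280)
  → (1.790428, -0.465144)
0.350000: (1.790428, -0.465144)
  k1 = (-0.465144, -3.151153)
  predictor → (1.627628, -1.568048)
  k2 = (-1.568048, -2.864625)
  → (1.434619, -1.517905)
(x(0.7), y(0.7)) ≈ (1.4346, -1.5179)

1.4346, -1.5179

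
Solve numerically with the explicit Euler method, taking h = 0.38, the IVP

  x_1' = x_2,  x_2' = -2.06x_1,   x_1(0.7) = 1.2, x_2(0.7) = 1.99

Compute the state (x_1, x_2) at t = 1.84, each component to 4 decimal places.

2.1728, -2.3245

Euler on (x_1,x_2): x_1_{n+1} = x_1_n + h·x_1', x_2_{n+1} = x_2_n + h·x_2'.
0.700000: (1.200000, 1.990000); f=(1.990000, -2.472000) → (1.956200, 1.050640)
1.080000: (1.956200, 1.050640); f=(1.050640, -4.029772) → (2.355443, -0.480673)
1.460000: (2.355443, -0.480673); f=(-0.480673, -4.852213) → (2.172787, -2.324514)
(x_1(1.84), x_2(1.84)) ≈ (2.1728, -2.3245)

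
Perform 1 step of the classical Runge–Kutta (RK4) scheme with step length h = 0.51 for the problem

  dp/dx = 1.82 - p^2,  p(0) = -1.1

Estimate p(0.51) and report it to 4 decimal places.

-0.5789

RK4: k1 = f(x_n, p_n); k2 = f(x_n + h/2, p_n + (h/2)·k1); k3 = f(x_n + h/2, p_n + (h/2)·k2); k4 = f(x_n + h, p_n + h·k3); p_{n+1} = p_n + (h/6)·(k1 + 2k2 + 2k3 + k4).
x=0.000000, p=-1.100000:
  k1 = f(0.000000, -1.100000) = 0.610000
  k2 = f(0.255000, -0.944450) = 0.928014
  k3 = f(0.255000, -0.863356) = 1.074616
  k4 = f(0.510000, -0.551946) = 1.515356
  p ← -1.100000 + (0.51/6)·(k1 + 2k2 + 2k3 + k4) = -0.578898
p(0.51) ≈ -0.5789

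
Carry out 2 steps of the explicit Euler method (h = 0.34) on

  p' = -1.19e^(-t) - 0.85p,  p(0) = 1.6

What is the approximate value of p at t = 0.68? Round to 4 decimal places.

0.2332

Euler: p_{n+1} = p_n + h·f(t_n, p_n).
t=0.000000, p=1.600000: f=-2.550000 → p ← 1.600000 + 0.34·(-2.550000) = 0.733000
t=0.340000, p=0.733000: f=-1.470057 → p ← 0.733000 + 0.34·(-1.470057) = 0.233181
p(0.68) ≈ 0.2332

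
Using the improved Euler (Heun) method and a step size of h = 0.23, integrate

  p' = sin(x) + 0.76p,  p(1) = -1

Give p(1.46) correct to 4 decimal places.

Heun: k1 = f(x_n, p_n); k2 = f(x_n + h, p_n + h·k1); p_{n+1} = p_n + (h/2)·(k1 + k2).
x=1.000000, p=-1.000000:
  k1 = f(1.000000, -1.000000) = 0.081471
  k2 = f(1.230000, -0.981262) = 0.196730
  p ← -1.000000 + (0.23/2)·(0.081471 + 0.196730) = -0.968007
x=1.230000, p=-0.968007:
  k1 = f(1.230000, -0.968007) = 0.206804
  k2 = f(1.460000, -0.920442) = 0.294332
  p ← -0.968007 + (0.23/2)·(0.206804 + 0.294332) = -0.910376
p(1.46) ≈ -0.9104

-0.9104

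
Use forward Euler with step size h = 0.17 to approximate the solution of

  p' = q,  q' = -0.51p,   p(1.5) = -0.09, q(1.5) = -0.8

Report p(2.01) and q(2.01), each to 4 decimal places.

-0.4920, -0.7413

Euler on (p,q): p_{n+1} = p_n + h·p', q_{n+1} = q_n + h·q'.
1.500000: (-0.090000, -0.800000); f=(-0.800000, 0.045900) → (-0.226000, -0.792197)
1.670000: (-0.226000, -0.792197); f=(-0.792197, 0.115260) → (-0.360673, -0.772603)
1.840000: (-0.360673, -0.772603); f=(-0.772603, 0.183943) → (-0.492016, -0.741332)
(p(2.01), q(2.01)) ≈ (-0.4920, -0.7413)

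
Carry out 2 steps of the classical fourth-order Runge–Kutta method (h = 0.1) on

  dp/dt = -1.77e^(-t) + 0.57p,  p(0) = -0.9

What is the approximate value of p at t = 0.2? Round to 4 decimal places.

RK4: k1 = f(t_n, p_n); k2 = f(t_n + h/2, p_n + (h/2)·k1); k3 = f(t_n + h/2, p_n + (h/2)·k2); k4 = f(t_n + h, p_n + h·k3); p_{n+1} = p_n + (h/6)·(k1 + 2k2 + 2k3 + k4).
t=0.000000, p=-0.900000:
  k1 = f(0.000000, -0.900000) = -2.283000
  k2 = f(0.050000, -1.014150) = -2.261742
  k3 = f(0.050000, -1.013087) = -2.261136
  k4 = f(0.100000, -1.126114) = -2.243447
  p ← -0.900000 + (0.1/6)·(k1 + 2k2 + 2k3 + k4) = -1.126203
t=0.100000, p=-1.126203:
  k1 = f(0.100000, -1.126203) = -2.243498
  k2 = f(0.150000, -1.238378) = -2.229329
  k3 = f(0.150000, -1.237670) = -2.228925
  k4 = f(0.200000, -1.349096) = -2.218138
  p ← -1.126203 + (0.1/6)·(k1 + 2k2 + 2k3 + k4) = -1.349172
p(0.2) ≈ -1.3492

-1.3492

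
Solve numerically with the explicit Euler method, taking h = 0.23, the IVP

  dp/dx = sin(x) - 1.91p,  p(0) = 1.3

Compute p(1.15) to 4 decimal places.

Euler: p_{n+1} = p_n + h·f(x_n, p_n).
x=0.000000, p=1.300000: f=-2.483000 → p ← 1.300000 + 0.23·(-2.483000) = 0.728910
x=0.230000, p=0.728910: f=-1.164241 → p ← 0.728910 + 0.23·(-1.164241) = 0.461135
x=0.460000, p=0.461135: f=-0.436819 → p ← 0.461135 + 0.23·(-0.436819) = 0.360666
x=0.690000, p=0.360666: f=-0.052335 → p ← 0.360666 + 0.23·(-0.052335) = 0.348629
x=0.920000, p=0.348629: f=0.129720 → p ← 0.348629 + 0.23·0.129720 = 0.378465
p(1.15) ≈ 0.3785

0.3785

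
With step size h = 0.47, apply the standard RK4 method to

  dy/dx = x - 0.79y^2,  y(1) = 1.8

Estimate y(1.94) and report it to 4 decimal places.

RK4: k1 = f(x_n, y_n); k2 = f(x_n + h/2, y_n + (h/2)·k1); k3 = f(x_n + h/2, y_n + (h/2)·k2); k4 = f(x_n + h, y_n + h·k3); y_{n+1} = y_n + (h/6)·(k1 + 2k2 + 2k3 + k4).
x=1.000000, y=1.800000:
  k1 = f(1.000000, 1.800000) = -1.559600
  k2 = f(1.235000, 1.433494) = -0.388375
  k3 = f(1.235000, 1.708732) = -1.071614
  k4 = f(1.470000, 1.296341) = 0.142404
  y ← 1.800000 + (0.47/6)·(k1 + 2k2 + 2k3 + k4) = 1.460255
x=1.470000, y=1.460255:
  k1 = f(1.470000, 1.460255) = -0.214552
  k2 = f(1.705000, 1.409835) = 0.134768
  k3 = f(1.705000, 1.491925) = -0.053414
  k4 = f(1.940000, 1.435150) = 0.312872
  y ← 1.460255 + (0.47/6)·(k1 + 2k2 + 2k3 + k4) = 1.480702
y(1.94) ≈ 1.4807

1.4807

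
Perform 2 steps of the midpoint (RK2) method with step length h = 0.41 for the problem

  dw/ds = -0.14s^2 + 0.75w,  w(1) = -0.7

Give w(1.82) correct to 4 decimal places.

Midpoint: k1 = f(s_n, w_n); k2 = f(s_n + h/2, w_n + (h/2)·k1); w_{n+1} = w_n + h·k2.
s=1.000000, w=-0.700000:
  k1 = f(1.000000, -0.700000) = -0.665000
  k2 = f(1.205000, -0.836325) = -0.830527
  w ← -0.700000 + 0.41·(-0.830527) = -1.040516
s=1.410000, w=-1.040516:
  k1 = f(1.410000, -1.040516) = -1.058721
  k2 = f(1.615000, -1.257554) = -1.308317
  w ← -1.040516 + 0.41·(-1.308317) = -1.576926
w(1.82) ≈ -1.5769

-1.5769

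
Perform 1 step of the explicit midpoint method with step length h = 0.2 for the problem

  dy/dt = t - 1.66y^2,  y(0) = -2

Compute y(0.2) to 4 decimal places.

-4.3362

Midpoint: k1 = f(t_n, y_n); k2 = f(t_n + h/2, y_n + (h/2)·k1); y_{n+1} = y_n + h·k2.
t=0.000000, y=-2.000000:
  k1 = f(0.000000, -2.000000) = -6.640000
  k2 = f(0.100000, -2.664000) = -11.680847
  y ← -2.000000 + 0.2·(-11.680847) = -4.336169
y(0.2) ≈ -4.3362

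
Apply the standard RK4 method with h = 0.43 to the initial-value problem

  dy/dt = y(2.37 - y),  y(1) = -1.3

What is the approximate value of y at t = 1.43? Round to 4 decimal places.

RK4: k1 = f(t_n, y_n); k2 = f(t_n + h/2, y_n + (h/2)·k1); k3 = f(t_n + h/2, y_n + (h/2)·k2); k4 = f(t_n + h, y_n + h·k3); y_{n+1} = y_n + (h/6)·(k1 + 2k2 + 2k3 + k4).
t=1.000000, y=-1.300000:
  k1 = f(1.000000, -1.300000) = -4.771000
  k2 = f(1.215000, -2.325765) = -10.921246
  k3 = f(1.215000, -3.648068) = -21.954320
  k4 = f(1.430000, -10.740358) = -140.809929
  y ← -1.300000 + (0.43/6)·(k1 + 2k2 + 2k3 + k4) = -16.445464
y(1.43) ≈ -16.4455

-16.4455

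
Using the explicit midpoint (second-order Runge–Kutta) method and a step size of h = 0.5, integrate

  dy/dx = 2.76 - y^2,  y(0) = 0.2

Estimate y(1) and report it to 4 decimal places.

1.4068

Midpoint: k1 = f(x_n, y_n); k2 = f(x_n + h/2, y_n + (h/2)·k1); y_{n+1} = y_n + h·k2.
x=0.000000, y=0.200000:
  k1 = f(0.000000, 0.200000) = 2.720000
  k2 = f(0.250000, 0.880000) = 1.985600
  y ← 0.200000 + 0.5·1.985600 = 1.192800
x=0.500000, y=1.192800:
  k1 = f(0.500000, 1.192800) = 1.337228
  k2 = f(0.750000, 1.527107) = 0.427944
  y ← 1.192800 + 0.5·0.427944 = 1.406772
y(1) ≈ 1.4068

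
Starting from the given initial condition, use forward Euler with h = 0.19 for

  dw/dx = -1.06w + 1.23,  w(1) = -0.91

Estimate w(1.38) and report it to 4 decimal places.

Euler: w_{n+1} = w_n + h·f(x_n, w_n).
x=1.000000, w=-0.910000: f=2.194600 → w ← -0.910000 + 0.19·2.194600 = -0.493026
x=1.190000, w=-0.493026: f=1.752608 → w ← -0.493026 + 0.19·1.752608 = -0.160031
w(1.38) ≈ -0.1600

-0.1600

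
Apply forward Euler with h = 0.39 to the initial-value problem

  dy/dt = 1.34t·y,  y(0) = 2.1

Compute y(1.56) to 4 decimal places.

5.7343

Euler: y_{n+1} = y_n + h·f(t_n, y_n).
t=0.000000, y=2.100000: f=0.000000 → y ← 2.100000 + 0.39·0.000000 = 2.100000
t=0.390000, y=2.100000: f=1.097460 → y ← 2.100000 + 0.39·1.097460 = 2.528009
t=0.780000, y=2.528009: f=2.642275 → y ← 2.528009 + 0.39·2.642275 = 3.558497
t=1.170000, y=3.558497: f=5.579011 → y ← 3.558497 + 0.39·5.579011 = 5.734311
y(1.56) ≈ 5.7343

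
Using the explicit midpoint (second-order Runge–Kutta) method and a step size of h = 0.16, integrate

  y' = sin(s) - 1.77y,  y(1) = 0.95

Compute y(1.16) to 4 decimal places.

Midpoint: k1 = f(s_n, y_n); k2 = f(s_n + h/2, y_n + (h/2)·k1); y_{n+1} = y_n + h·k2.
s=1.000000, y=0.950000:
  k1 = f(1.000000, 0.950000) = -0.840029
  k2 = f(1.080000, 0.882798) = -0.680594
  y ← 0.950000 + 0.16·(-0.680594) = 0.841105
y(1.16) ≈ 0.8411

0.8411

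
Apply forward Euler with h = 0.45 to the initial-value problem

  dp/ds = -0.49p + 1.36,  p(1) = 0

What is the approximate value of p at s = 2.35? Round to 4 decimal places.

Euler: p_{n+1} = p_n + h·f(s_n, p_n).
s=1.000000, p=0.000000: f=1.360000 → p ← 0.000000 + 0.45·1.360000 = 0.612000
s=1.450000, p=0.612000: f=1.060120 → p ← 0.612000 + 0.45·1.060120 = 1.089054
s=1.900000, p=1.089054: f=0.826364 → p ← 1.089054 + 0.45·0.826364 = 1.460918
p(2.35) ≈ 1.4609

1.4609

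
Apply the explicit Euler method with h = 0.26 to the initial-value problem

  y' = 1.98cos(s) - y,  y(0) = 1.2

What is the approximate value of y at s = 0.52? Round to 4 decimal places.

1.5356

Euler: y_{n+1} = y_n + h·f(s_n, y_n).
s=0.000000, y=1.200000: f=0.780000 → y ← 1.200000 + 0.26·0.780000 = 1.402800
s=0.260000, y=1.402800: f=0.510652 → y ← 1.402800 + 0.26·0.510652 = 1.535570
y(0.52) ≈ 1.5356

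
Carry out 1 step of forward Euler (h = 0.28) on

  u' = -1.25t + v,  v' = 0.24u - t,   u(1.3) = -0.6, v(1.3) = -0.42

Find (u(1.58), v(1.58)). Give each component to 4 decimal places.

Euler on (u,v): u_{n+1} = u_n + h·u', v_{n+1} = v_n + h·v'.
1.300000: (-0.600000, -0.420000); f=(-2.045000, -1.444000) → (-1.172600, -0.824320)
(u(1.58), v(1.58)) ≈ (-1.1726, -0.8243)

-1.1726, -0.8243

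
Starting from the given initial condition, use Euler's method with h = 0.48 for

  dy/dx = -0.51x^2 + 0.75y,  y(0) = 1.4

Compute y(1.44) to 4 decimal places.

Euler: y_{n+1} = y_n + h·f(x_n, y_n).
x=0.000000, y=1.400000: f=1.050000 → y ← 1.400000 + 0.48·1.050000 = 1.904000
x=0.480000, y=1.904000: f=1.310496 → y ← 1.904000 + 0.48·1.310496 = 2.533038
x=0.960000, y=2.533038: f=1.429763 → y ← 2.533038 + 0.48·1.429763 = 3.219324
y(1.44) ≈ 3.2193

3.2193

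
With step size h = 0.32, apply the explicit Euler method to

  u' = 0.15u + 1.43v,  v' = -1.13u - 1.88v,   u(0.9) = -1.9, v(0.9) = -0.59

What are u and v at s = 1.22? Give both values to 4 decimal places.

-2.2612, 0.4520

Euler on (u,v): u_{n+1} = u_n + h·u', v_{n+1} = v_n + h·v'.
0.900000: (-1.900000, -0.590000); f=(-1.128700, 3.256200) → (-2.261184, 0.451984)
(u(1.22), v(1.22)) ≈ (-2.2612, 0.4520)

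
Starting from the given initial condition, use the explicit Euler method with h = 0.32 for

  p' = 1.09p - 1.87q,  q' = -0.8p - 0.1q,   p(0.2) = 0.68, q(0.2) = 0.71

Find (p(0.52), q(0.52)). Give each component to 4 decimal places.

Euler on (p,q): p_{n+1} = p_n + h·p', q_{n+1} = q_n + h·q'.
0.200000: (0.680000, 0.710000); f=(-0.586500, -0.615000) → (0.492320, 0.513200)
(p(0.52), q(0.52)) ≈ (0.4923, 0.5132)

0.4923, 0.5132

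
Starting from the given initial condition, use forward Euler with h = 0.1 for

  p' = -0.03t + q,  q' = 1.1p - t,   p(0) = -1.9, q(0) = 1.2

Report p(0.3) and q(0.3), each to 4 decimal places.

Euler on (p,q): p_{n+1} = p_n + h·p', q_{n+1} = q_n + h·q'.
0.000000: (-1.900000, 1.200000); f=(1.200000, -2.090000) → (-1.780000, 0.991000)
0.100000: (-1.780000, 0.991000); f=(0.988000, -2.058000) → (-1.681200, 0.785200)
0.200000: (-1.681200, 0.785200); f=(0.779200, -2.049320) → (-1.603280, 0.580268)
(p(0.3), q(0.3)) ≈ (-1.6033, 0.5803)

-1.6033, 0.5803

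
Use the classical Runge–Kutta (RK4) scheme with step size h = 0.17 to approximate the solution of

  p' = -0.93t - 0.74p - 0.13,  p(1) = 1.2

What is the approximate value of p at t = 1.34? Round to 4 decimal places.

0.5649

RK4: k1 = f(t_n, p_n); k2 = f(t_n + h/2, p_n + (h/2)·k1); k3 = f(t_n + h/2, p_n + (h/2)·k2); k4 = f(t_n + h, p_n + h·k3); p_{n+1} = p_n + (h/6)·(k1 + 2k2 + 2k3 + k4).
t=1.000000, p=1.200000:
  k1 = f(1.000000, 1.200000) = -1.948000
  k2 = f(1.085000, 1.034420) = -1.904521
  k3 = f(1.085000, 1.038116) = -1.907256
  k4 = f(1.170000, 0.875767) = -1.866167
  p ← 1.200000 + (0.17/6)·(k1 + 2k2 + 2k3 + k4) = 0.875931
t=1.170000, p=0.875931:
  k1 = f(1.170000, 0.875931) = -1.866289
  k2 = f(1.255000, 0.717297) = -1.827950
  k3 = f(1.255000, 0.720556) = -1.830361
  k4 = f(1.340000, 0.564770) = -1.794130
  p ← 0.875931 + (0.17/6)·(k1 + 2k2 + 2k3 + k4) = 0.564915
p(1.34) ≈ 0.5649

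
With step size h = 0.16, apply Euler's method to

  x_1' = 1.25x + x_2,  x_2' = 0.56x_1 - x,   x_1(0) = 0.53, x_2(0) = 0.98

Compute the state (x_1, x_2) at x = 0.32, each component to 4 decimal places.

0.8832, 1.0634

Euler on (x_1,x_2): x_1_{n+1} = x_1_n + h·x_1', x_2_{n+1} = x_2_n + h·x_2'.
0.000000: (0.530000, 0.980000); f=(0.980000, 0.296800) → (0.686800, 1.027488)
0.160000: (0.686800, 1.027488); f=(1.227488, 0.224608) → (0.883198, 1.063425)
(x_1(0.32), x_2(0.32)) ≈ (0.8832, 1.0634)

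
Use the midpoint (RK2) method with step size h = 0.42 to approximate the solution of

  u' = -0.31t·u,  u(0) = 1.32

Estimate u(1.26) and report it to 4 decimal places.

Midpoint: k1 = f(t_n, u_n); k2 = f(t_n + h/2, u_n + (h/2)·k1); u_{n+1} = u_n + h·k2.
t=0.000000, u=1.320000:
  k1 = f(0.000000, 1.320000) = 0.000000
  k2 = f(0.210000, 1.320000) = -0.085932
  u ← 1.320000 + 0.42·(-0.085932) = 1.283909
t=0.420000, u=1.283909:
  k1 = f(0.420000, 1.283909) = -0.167165
  k2 = f(0.630000, 1.248804) = -0.243891
  u ← 1.283909 + 0.42·(-0.243891) = 1.181474
t=0.840000, u=1.181474:
  k1 = f(0.840000, 1.181474) = -0.307656
  k2 = f(1.050000, 1.116866) = -0.363540
  u ← 1.181474 + 0.42·(-0.363540) = 1.028787
u(1.26) ≈ 1.0288

1.0288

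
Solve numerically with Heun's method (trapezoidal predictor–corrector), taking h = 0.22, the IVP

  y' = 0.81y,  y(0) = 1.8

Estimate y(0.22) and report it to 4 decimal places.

2.1493

Heun: k1 = f(x_n, y_n); k2 = f(x_n + h, y_n + h·k1); y_{n+1} = y_n + (h/2)·(k1 + k2).
x=0.000000, y=1.800000:
  k1 = f(0.000000, 1.800000) = 1.458000
  k2 = f(0.220000, 2.120760) = 1.717816
  y ← 1.800000 + (0.22/2)·(1.458000 + 1.717816) = 2.149340
y(0.22) ≈ 2.1493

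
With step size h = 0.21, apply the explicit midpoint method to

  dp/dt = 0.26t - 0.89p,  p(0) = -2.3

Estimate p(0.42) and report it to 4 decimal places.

-1.5657

Midpoint: k1 = f(t_n, p_n); k2 = f(t_n + h/2, p_n + (h/2)·k1); p_{n+1} = p_n + h·k2.
t=0.000000, p=-2.300000:
  k1 = f(0.000000, -2.300000) = 2.047000
  k2 = f(0.105000, -2.085065) = 1.883008
  p ← -2.300000 + 0.21·1.883008 = -1.904568
t=0.210000, p=-1.904568:
  k1 = f(0.210000, -1.904568) = 1.749666
  k2 = f(0.315000, -1.720853) = 1.613460
  p ← -1.904568 + 0.21·1.613460 = -1.565742
p(0.42) ≈ -1.5657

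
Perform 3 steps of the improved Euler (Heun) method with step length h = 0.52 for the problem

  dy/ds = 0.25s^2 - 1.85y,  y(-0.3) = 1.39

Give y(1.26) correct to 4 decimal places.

0.2978

Heun: k1 = f(s_n, y_n); k2 = f(s_n + h, y_n + h·k1); y_{n+1} = y_n + (h/2)·(k1 + k2).
s=-0.300000, y=1.390000:
  k1 = f(-0.300000, 1.390000) = -2.549000
  k2 = f(0.220000, 0.064520) = -0.107262
  y ← 1.390000 + (0.52/2)·(-2.549000 + (-0.107262)) = 0.699372
s=0.220000, y=0.699372:
  k1 = f(0.220000, 0.699372) = -1.281738
  k2 = f(0.740000, 0.032868) = 0.076094
  y ← 0.699372 + (0.52/2)·(-1.281738 + 0.076094) = 0.385904
s=0.740000, y=0.385904:
  k1 = f(0.740000, 0.385904) = -0.577023
  k2 = f(1.260000, 0.085852) = 0.238073
  y ← 0.385904 + (0.52/2)·(-0.577023 + 0.238073) = 0.297777
y(1.26) ≈ 0.2978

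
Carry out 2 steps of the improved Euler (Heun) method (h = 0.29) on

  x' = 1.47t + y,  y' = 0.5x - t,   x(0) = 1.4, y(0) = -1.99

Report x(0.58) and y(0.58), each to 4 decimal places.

0.5641, -1.8949

Heun on (x,y): k1 = f(t_n, state_n); k2 = f(t_n + h, state_n + h·k1); state_{n+1} = state_n + (h/2)·(k1 + k2).
0.000000: (1.400000, -1.990000)
  k1 = (-1.990000, 0.700000)
  predictor → (0.822900, -1.787000)
  k2 = (-1.360700, 0.121450)
  → (0.914149, -1.870890)
0.290000: (0.914149, -1.870890)
  k1 = (-1.444590, 0.167074)
  predictor → (0.495217, -1.822438)
  k2 = (-0.969838, -0.332391)
  → (0.564056, -1.894861)
(x(0.58), y(0.58)) ≈ (0.5641, -1.8949)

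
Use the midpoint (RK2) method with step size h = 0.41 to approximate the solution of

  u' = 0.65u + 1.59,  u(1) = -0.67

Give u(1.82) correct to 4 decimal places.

Midpoint: k1 = f(x_n, u_n); k2 = f(x_n + h/2, u_n + (h/2)·k1); u_{n+1} = u_n + h·k2.
x=1.000000, u=-0.670000:
  k1 = f(1.000000, -0.670000) = 1.154500
  k2 = f(1.205000, -0.433328) = 1.308337
  u ← -0.670000 + 0.41·1.308337 = -0.133582
x=1.410000, u=-0.133582:
  k1 = f(1.410000, -0.133582) = 1.503172
  k2 = f(1.615000, 0.174568) = 1.703469
  u ← -0.133582 + 0.41·1.703469 = 0.564841
u(1.82) ≈ 0.5648

0.5648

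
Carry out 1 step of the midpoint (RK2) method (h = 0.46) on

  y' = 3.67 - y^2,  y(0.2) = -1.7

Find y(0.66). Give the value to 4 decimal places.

Midpoint: k1 = f(s_n, y_n); k2 = f(s_n + h/2, y_n + (h/2)·k1); y_{n+1} = y_n + h·k2.
s=0.200000, y=-1.700000:
  k1 = f(0.200000, -1.700000) = 0.780000
  k2 = f(0.430000, -1.520600) = 1.357776
  y ← -1.700000 + 0.46·1.357776 = -1.075423
y(0.66) ≈ -1.0754

-1.0754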